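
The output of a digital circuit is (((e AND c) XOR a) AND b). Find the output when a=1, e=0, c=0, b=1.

Substituting: (((0 AND 0) XOR 1) AND 1)
= 1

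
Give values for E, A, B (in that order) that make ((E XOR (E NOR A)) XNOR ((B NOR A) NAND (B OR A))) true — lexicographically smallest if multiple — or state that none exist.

E=0, A=0, B=0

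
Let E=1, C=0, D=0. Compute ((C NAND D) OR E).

Substituting: ((0 NAND 0) OR 1)
= 1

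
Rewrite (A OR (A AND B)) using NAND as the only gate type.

((A NAND A) NAND (((A NAND B) NAND (A NAND B)) NAND ((A NAND B) NAND (A NAND B))))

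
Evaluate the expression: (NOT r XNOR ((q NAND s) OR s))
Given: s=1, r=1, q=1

Substituting: (NOT 1 XNOR ((1 NAND 1) OR 1))
= 0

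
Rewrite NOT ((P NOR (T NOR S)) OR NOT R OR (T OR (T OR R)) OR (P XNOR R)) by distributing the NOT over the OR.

NOT (P NOR (T NOR S)) AND R AND NOT (T OR (T OR R)) AND NOT (P XNOR R)
De Morgan's: NOT(OR of terms) = AND of negations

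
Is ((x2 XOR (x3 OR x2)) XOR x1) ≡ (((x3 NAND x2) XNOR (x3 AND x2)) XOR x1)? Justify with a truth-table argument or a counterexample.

No. Counterexample: with x1=0, x3=1, x2=0, Expression 1 = 1 but Expression 2 = 0.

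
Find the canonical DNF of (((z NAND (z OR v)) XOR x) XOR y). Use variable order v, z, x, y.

(NOT v AND NOT z AND NOT x AND NOT y) OR (NOT v AND NOT z AND x AND y) OR (NOT v AND z AND NOT x AND y) OR (NOT v AND z AND x AND NOT y) OR (v AND NOT z AND NOT x AND NOT y) OR (v AND NOT z AND x AND y) OR (v AND z AND NOT x AND y) OR (v AND z AND x AND NOT y)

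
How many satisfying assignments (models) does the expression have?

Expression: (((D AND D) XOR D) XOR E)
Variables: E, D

Satisfying assignments: (1,0), (1,1)
Count: 2 out of 4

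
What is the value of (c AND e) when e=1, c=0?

Substituting: (0 AND 1)
= 0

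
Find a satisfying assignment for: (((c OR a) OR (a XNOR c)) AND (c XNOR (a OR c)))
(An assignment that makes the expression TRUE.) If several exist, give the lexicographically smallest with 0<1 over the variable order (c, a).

c=0, a=0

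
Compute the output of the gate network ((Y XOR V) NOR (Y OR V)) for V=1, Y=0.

Substituting: ((0 XOR 1) NOR (0 OR 1))
= 0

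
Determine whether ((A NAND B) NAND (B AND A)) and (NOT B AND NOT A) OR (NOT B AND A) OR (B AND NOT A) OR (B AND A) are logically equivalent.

Yes, they are equivalent — the two output columns agree on all 4 assignments:
B | A | Expression 1 | Expression 2
-----------------------------------
0 | 0 | 1 | 1
0 | 1 | 1 | 1
1 | 0 | 1 | 1
1 | 1 | 1 | 1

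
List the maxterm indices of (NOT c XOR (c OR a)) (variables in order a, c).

ΠM(2) = (NOT a OR c)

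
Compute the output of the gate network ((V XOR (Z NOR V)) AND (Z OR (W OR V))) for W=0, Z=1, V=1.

Substituting: ((1 XOR (1 NOR 1)) AND (1 OR (0 OR 1)))
= 1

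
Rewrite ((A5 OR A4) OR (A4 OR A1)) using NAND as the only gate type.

((((A5 NAND A5) NAND (A4 NAND A4)) NAND ((A5 NAND A5) NAND (A4 NAND A4))) NAND (((A4 NAND A4) NAND (A1 NAND A1)) NAND ((A4 NAND A4) NAND (A1 NAND A1))))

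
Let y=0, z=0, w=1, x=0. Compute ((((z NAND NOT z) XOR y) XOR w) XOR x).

Substituting: ((((0 NAND NOT 0) XOR 0) XOR 1) XOR 0)
= 0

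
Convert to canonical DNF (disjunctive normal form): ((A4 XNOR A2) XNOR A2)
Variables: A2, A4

(NOT A2 AND A4) OR (A2 AND A4)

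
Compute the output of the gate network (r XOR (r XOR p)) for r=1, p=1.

Substituting: (1 XOR (1 XOR 1))
= 1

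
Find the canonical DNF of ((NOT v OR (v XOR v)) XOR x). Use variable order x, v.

(NOT x AND NOT v) OR (x AND v)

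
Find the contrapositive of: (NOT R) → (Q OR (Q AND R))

Contrapositive: NOT (Q OR (Q AND R)) → R
Note: A statement and its contrapositive are logically equivalent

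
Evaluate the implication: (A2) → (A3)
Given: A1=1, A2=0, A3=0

Antecedent (A2) = 0; consequent (A3) = 0.
0 → 0 = 1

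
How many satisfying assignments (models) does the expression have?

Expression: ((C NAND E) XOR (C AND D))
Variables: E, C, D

Satisfying assignments: (0,0,0), (0,0,1), (0,1,0), (1,0,0), (1,0,1), (1,1,1)
Count: 6 out of 8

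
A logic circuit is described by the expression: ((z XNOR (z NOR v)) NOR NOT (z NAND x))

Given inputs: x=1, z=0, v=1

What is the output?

Substituting: ((0 XNOR (0 NOR 1)) NOR NOT (0 NAND 1))
= 0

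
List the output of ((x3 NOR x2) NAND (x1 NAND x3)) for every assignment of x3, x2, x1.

x3 | x2 | x1 | Output
---------------------
0 | 0 | 0 | 0
0 | 0 | 1 | 0
0 | 1 | 0 | 1
0 | 1 | 1 | 1
1 | 0 | 0 | 1
1 | 0 | 1 | 1
1 | 1 | 0 | 1
1 | 1 | 1 | 1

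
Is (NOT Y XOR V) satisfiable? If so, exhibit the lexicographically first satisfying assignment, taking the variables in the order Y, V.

Y=0, V=0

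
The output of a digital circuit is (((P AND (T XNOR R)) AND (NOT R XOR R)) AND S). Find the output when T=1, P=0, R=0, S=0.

Substituting: (((0 AND (1 XNOR 0)) AND (NOT 0 XOR 0)) AND 0)
= 0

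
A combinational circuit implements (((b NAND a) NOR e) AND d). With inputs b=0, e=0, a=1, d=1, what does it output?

Substituting: (((0 NAND 1) NOR 0) AND 1)
= 0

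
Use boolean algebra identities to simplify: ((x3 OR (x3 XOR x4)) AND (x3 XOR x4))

By absorption (E AND (E OR v) = E):
= (x3 XOR x4)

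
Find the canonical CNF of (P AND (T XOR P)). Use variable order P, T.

(P OR T) AND (P OR NOT T) AND (NOT P OR NOT T)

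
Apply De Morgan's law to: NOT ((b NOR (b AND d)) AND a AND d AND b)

NOT (b NOR (b AND d)) OR NOT a OR NOT d OR NOT b
De Morgan's: NOT(AND of terms) = OR of negations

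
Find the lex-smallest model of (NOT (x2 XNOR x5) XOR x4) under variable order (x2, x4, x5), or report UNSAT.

x2=0, x4=0, x5=1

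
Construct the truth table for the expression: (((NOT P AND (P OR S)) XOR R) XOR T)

S | P | R | T | Output
----------------------
0 | 0 | 0 | 0 | 0
0 | 0 | 0 | 1 | 1
0 | 0 | 1 | 0 | 1
0 | 0 | 1 | 1 | 0
0 | 1 | 0 | 0 | 0
0 | 1 | 0 | 1 | 1
0 | 1 | 1 | 0 | 1
0 | 1 | 1 | 1 | 0
1 | 0 | 0 | 0 | 1
1 | 0 | 0 | 1 | 0
1 | 0 | 1 | 0 | 0
1 | 0 | 1 | 1 | 1
1 | 1 | 0 | 0 | 0
1 | 1 | 0 | 1 | 1
1 | 1 | 1 | 0 | 1
1 | 1 | 1 | 1 | 0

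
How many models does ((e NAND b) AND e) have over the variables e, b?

Satisfying assignments: (1,0)
Count: 1 out of 4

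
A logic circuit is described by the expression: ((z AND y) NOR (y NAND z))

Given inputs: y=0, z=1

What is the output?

Substituting: ((1 AND 0) NOR (0 NAND 1))
= 0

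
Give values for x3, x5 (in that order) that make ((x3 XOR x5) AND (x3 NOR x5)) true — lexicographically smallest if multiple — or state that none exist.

UNSATISFIABLE - no assignment makes this expression true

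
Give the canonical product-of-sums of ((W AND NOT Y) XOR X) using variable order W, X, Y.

ΠM(0, 1, 5, 6) = (W OR X OR Y) AND (W OR X OR NOT Y) AND (NOT W OR X OR NOT Y) AND (NOT W OR NOT X OR Y)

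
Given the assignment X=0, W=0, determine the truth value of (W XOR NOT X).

Substituting: (0 XOR NOT 0)
= 1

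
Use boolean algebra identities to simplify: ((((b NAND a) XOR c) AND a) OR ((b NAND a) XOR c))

By absorption (E OR (E AND v) = E):
= ((b NAND a) XOR c)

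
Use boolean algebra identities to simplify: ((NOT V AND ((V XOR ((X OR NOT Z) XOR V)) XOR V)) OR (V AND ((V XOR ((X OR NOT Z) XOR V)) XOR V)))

By distribution ((E AND v) OR (E AND NOT v) = E) then XOR self-cancellation ((E XOR v) XOR v = E):
= ((X OR NOT Z) XOR V)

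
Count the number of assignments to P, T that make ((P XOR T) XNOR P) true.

Satisfying assignments: (0,0), (1,0)
Count: 2 out of 4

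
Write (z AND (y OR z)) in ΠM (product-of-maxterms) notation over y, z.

ΠM(0, 2) = (y OR z) AND (NOT y OR z)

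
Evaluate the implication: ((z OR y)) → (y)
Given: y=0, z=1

Antecedent ((z OR y)) = 1; consequent (y) = 0.
1 → 0 = 0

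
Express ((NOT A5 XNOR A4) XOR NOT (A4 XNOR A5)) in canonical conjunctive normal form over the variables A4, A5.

(A4 OR A5) AND (A4 OR NOT A5) AND (NOT A4 OR A5) AND (NOT A4 OR NOT A5)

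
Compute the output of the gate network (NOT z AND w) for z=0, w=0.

Substituting: (NOT 0 AND 0)
= 0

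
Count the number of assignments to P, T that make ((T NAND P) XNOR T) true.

Satisfying assignments: (0,1)
Count: 1 out of 4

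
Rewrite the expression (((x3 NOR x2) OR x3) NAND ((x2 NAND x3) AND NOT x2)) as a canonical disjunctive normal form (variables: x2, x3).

(x2 AND NOT x3) OR (x2 AND x3)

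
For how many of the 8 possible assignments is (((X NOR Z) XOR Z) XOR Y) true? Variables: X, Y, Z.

Satisfying assignments: (0,0,0), (0,0,1), (1,0,1), (1,1,0)
Count: 4 out of 8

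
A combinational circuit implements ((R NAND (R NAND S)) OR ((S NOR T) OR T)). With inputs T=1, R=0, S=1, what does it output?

Substituting: ((0 NAND (0 NAND 1)) OR ((1 NOR 1) OR 1))
= 1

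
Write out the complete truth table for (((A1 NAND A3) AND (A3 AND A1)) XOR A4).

A3 | A4 | A1 | Output
---------------------
0 | 0 | 0 | 0
0 | 0 | 1 | 0
0 | 1 | 0 | 1
0 | 1 | 1 | 1
1 | 0 | 0 | 0
1 | 0 | 1 | 0
1 | 1 | 0 | 1
1 | 1 | 1 | 1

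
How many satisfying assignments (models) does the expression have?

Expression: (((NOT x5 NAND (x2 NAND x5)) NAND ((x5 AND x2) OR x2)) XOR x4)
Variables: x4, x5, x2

Satisfying assignments: (0,0,0), (0,0,1), (0,1,0), (1,1,1)
Count: 4 out of 8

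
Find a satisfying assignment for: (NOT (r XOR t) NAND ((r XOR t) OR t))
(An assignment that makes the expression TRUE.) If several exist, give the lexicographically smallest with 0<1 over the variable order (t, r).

t=0, r=0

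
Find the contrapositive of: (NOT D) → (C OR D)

Contrapositive: NOT (C OR D) → D
Note: A statement and its contrapositive are logically equivalent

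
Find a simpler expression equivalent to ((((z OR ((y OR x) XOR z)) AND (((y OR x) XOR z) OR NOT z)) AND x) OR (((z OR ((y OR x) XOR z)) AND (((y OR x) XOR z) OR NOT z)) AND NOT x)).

By distribution ((E AND v) OR (E AND NOT v) = E) then distribution ((E OR v) AND (E OR NOT v) = E):
= ((y OR x) XOR z)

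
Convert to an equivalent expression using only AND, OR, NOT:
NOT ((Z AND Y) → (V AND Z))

(Z AND Y) AND NOT (V AND Z)
(Negated implication: NOT(A → B) = A AND NOT B)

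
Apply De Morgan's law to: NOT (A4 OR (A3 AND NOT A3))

NOT A4 AND NOT (A3 AND NOT A3)
De Morgan's: NOT(OR of terms) = AND of negations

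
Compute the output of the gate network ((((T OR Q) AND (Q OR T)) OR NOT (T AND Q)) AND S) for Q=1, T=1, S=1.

Substituting: ((((1 OR 1) AND (1 OR 1)) OR NOT (1 AND 1)) AND 1)
= 1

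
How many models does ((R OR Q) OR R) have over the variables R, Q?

Satisfying assignments: (0,1), (1,0), (1,1)
Count: 3 out of 4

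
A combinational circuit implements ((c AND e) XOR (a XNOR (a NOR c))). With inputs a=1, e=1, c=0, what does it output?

Substituting: ((0 AND 1) XOR (1 XNOR (1 NOR 0)))
= 0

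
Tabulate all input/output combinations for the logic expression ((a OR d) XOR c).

c | d | a | Output
------------------
0 | 0 | 0 | 0
0 | 0 | 1 | 1
0 | 1 | 0 | 1
0 | 1 | 1 | 1
1 | 0 | 0 | 1
1 | 0 | 1 | 0
1 | 1 | 0 | 0
1 | 1 | 1 | 0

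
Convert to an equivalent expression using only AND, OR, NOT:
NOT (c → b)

c AND NOT b
(Negated implication: NOT(A → B) = A AND NOT B)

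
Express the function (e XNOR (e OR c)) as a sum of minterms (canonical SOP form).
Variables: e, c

Σm(0, 2, 3) = (NOT e AND NOT c) OR (e AND NOT c) OR (e AND c)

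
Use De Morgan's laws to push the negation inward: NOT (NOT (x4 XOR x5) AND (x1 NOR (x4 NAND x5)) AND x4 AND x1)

(x4 XOR x5) OR NOT (x1 NOR (x4 NAND x5)) OR NOT x4 OR NOT x1
De Morgan's: NOT(AND of terms) = OR of negations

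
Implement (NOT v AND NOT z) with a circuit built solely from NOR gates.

(((v NOR v) NOR (v NOR v)) NOR ((z NOR z) NOR (z NOR z)))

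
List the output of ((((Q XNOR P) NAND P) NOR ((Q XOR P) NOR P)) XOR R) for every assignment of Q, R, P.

Q | R | P | Output
------------------
0 | 0 | 0 | 0
0 | 0 | 1 | 0
0 | 1 | 0 | 1
0 | 1 | 1 | 1
1 | 0 | 0 | 0
1 | 0 | 1 | 1
1 | 1 | 0 | 1
1 | 1 | 1 | 0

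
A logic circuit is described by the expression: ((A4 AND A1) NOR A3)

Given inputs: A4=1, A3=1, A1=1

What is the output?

Substituting: ((1 AND 1) NOR 1)
= 0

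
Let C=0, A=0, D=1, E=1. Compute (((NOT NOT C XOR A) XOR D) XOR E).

Substituting: (((NOT NOT 0 XOR 0) XOR 1) XOR 1)
= 0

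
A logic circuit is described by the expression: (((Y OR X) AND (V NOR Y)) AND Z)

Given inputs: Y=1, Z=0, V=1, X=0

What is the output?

Substituting: (((1 OR 0) AND (1 NOR 1)) AND 0)
= 0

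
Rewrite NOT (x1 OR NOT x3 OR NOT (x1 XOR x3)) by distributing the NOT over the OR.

NOT x1 AND x3 AND (x1 XOR x3)
De Morgan's: NOT(OR of terms) = AND of negations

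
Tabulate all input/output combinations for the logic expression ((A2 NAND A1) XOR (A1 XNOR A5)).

A1 | A2 | A5 | Output
---------------------
0 | 0 | 0 | 0
0 | 0 | 1 | 1
0 | 1 | 0 | 0
0 | 1 | 1 | 1
1 | 0 | 0 | 1
1 | 0 | 1 | 0
1 | 1 | 0 | 0
1 | 1 | 1 | 1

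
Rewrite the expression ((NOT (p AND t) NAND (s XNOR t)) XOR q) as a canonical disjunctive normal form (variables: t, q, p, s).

(NOT t AND NOT q AND NOT p AND s) OR (NOT t AND NOT q AND p AND s) OR (NOT t AND q AND NOT p AND NOT s) OR (NOT t AND q AND p AND NOT s) OR (t AND NOT q AND NOT p AND NOT s) OR (t AND NOT q AND p AND NOT s) OR (t AND NOT q AND p AND s) OR (t AND q AND NOT p AND s)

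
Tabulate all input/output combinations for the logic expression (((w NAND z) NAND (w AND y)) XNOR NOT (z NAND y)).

y | w | z | Output
------------------
0 | 0 | 0 | 0
0 | 0 | 1 | 0
0 | 1 | 0 | 0
0 | 1 | 1 | 0
1 | 0 | 0 | 0
1 | 0 | 1 | 1
1 | 1 | 0 | 1
1 | 1 | 1 | 1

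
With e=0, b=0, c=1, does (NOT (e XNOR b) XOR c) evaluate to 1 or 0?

Substituting: (NOT (0 XNOR 0) XOR 1)
= 1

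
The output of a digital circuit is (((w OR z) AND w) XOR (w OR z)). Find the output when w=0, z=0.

Substituting: (((0 OR 0) AND 0) XOR (0 OR 0))
= 0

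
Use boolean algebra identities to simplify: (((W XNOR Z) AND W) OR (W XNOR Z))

By absorption (E OR (E AND v) = E):
= (W XNOR Z)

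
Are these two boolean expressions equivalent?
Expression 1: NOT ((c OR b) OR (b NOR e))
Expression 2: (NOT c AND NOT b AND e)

Yes, they are equivalent — the two output columns agree on all 8 assignments:
c | b | e | Expression 1 | Expression 2
---------------------------------------
0 | 0 | 0 | 0 | 0
0 | 0 | 1 | 1 | 1
0 | 1 | 0 | 0 | 0
0 | 1 | 1 | 0 | 0
1 | 0 | 0 | 0 | 0
1 | 0 | 1 | 0 | 0
1 | 1 | 0 | 0 | 0
1 | 1 | 1 | 0 | 0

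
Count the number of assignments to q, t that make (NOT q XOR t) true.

Satisfying assignments: (0,0), (1,1)
Count: 2 out of 4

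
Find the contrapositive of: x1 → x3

Contrapositive: NOT x3 → NOT x1
Note: A statement and its contrapositive are logically equivalent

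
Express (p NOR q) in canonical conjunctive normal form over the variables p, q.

(p OR NOT q) AND (NOT p OR q) AND (NOT p OR NOT q)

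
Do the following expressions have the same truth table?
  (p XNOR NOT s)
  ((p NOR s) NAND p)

No. Counterexample: with s=0, p=0, Expression 1 = 0 but Expression 2 = 1.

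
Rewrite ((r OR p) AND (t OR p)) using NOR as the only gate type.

((((r NOR p) NOR (r NOR p)) NOR ((r NOR p) NOR (r NOR p))) NOR (((t NOR p) NOR (t NOR p)) NOR ((t NOR p) NOR (t NOR p))))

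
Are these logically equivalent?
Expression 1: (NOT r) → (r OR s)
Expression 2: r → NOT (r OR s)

No, Inverse is not equivalent to original (counterexample: s=0, r=0)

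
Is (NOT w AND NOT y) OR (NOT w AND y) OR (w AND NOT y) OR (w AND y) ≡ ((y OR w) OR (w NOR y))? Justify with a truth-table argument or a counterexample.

Yes, they are equivalent — the two output columns agree on all 4 assignments:
w | y | Expression 1 | Expression 2
-----------------------------------
0 | 0 | 1 | 1
0 | 1 | 1 | 1
1 | 0 | 1 | 1
1 | 1 | 1 | 1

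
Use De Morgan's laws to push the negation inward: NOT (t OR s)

NOT t AND NOT s
De Morgan's: NOT(OR of terms) = AND of negations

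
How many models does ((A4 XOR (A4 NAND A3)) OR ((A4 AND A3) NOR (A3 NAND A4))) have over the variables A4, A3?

Satisfying assignments: (0,0), (0,1), (1,1)
Count: 3 out of 4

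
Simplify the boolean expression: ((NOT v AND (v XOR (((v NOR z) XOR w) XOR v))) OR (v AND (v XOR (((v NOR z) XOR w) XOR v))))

By distribution ((E AND v) OR (E AND NOT v) = E) then XOR self-cancellation ((E XOR v) XOR v = E):
= ((v NOR z) XOR w)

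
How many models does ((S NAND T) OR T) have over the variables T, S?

Satisfying assignments: (0,0), (0,1), (1,0), (1,1)
Count: 4 out of 4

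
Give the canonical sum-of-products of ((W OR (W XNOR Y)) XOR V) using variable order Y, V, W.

Σm(0, 1, 5, 6) = (NOT Y AND NOT V AND NOT W) OR (NOT Y AND NOT V AND W) OR (Y AND NOT V AND W) OR (Y AND V AND NOT W)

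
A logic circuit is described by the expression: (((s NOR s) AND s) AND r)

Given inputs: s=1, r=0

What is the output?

Substituting: (((1 NOR 1) AND 1) AND 0)
= 0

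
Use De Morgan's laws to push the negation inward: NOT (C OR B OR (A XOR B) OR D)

NOT C AND NOT B AND NOT (A XOR B) AND NOT D
De Morgan's: NOT(OR of terms) = AND of negations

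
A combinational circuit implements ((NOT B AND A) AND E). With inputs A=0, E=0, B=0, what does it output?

Substituting: ((NOT 0 AND 0) AND 0)
= 0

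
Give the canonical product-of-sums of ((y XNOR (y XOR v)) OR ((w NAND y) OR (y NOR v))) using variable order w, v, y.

ΠM(7) = (NOT w OR NOT v OR NOT y)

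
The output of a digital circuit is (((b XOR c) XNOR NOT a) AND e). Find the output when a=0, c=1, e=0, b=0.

Substituting: (((0 XOR 1) XNOR NOT 0) AND 0)
= 0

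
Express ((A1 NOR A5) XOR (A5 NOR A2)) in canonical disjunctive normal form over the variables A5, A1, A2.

(NOT A5 AND NOT A1 AND A2) OR (NOT A5 AND A1 AND NOT A2)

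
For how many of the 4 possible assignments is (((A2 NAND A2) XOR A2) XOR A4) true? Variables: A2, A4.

Satisfying assignments: (0,0), (1,0)
Count: 2 out of 4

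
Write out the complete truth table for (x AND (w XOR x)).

w | x | Output
--------------
0 | 0 | 0
0 | 1 | 1
1 | 0 | 0
1 | 1 | 0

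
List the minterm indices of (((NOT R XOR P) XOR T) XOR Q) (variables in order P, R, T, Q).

Σm(0, 3, 5, 6, 9, 10, 12, 15) = (NOT P AND NOT R AND NOT T AND NOT Q) OR (NOT P AND NOT R AND T AND Q) OR (NOT P AND R AND NOT T AND Q) OR (NOT P AND R AND T AND NOT Q) OR (P AND NOT R AND NOT T AND Q) OR (P AND NOT R AND T AND NOT Q) OR (P AND R AND NOT T AND NOT Q) OR (P AND R AND T AND Q)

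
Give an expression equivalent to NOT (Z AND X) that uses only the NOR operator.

(((Z NOR Z) NOR (X NOR X)) NOR ((Z NOR Z) NOR (X NOR X)))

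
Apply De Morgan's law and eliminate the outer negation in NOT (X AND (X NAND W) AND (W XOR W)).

NOT X OR NOT (X NAND W) OR NOT (W XOR W)
De Morgan's: NOT(AND of terms) = OR of negations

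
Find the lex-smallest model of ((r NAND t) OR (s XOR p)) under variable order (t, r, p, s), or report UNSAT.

t=0, r=0, p=0, s=0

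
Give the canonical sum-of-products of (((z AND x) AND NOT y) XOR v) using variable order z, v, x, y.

Σm(4, 5, 6, 7, 10, 12, 13, 15) = (NOT z AND v AND NOT x AND NOT y) OR (NOT z AND v AND NOT x AND y) OR (NOT z AND v AND x AND NOT y) OR (NOT z AND v AND x AND y) OR (z AND NOT v AND x AND NOT y) OR (z AND v AND NOT x AND NOT y) OR (z AND v AND NOT x AND y) OR (z AND v AND x AND y)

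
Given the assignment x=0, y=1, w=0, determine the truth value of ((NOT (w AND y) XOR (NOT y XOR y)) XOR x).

Substituting: ((NOT (0 AND 1) XOR (NOT 1 XOR 1)) XOR 0)
= 0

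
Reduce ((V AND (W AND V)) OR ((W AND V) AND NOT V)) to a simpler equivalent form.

By distribution ((E AND v) OR (E AND NOT v) = E):
= (W AND V)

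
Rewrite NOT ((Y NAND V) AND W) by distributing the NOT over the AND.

NOT (Y NAND V) OR NOT W
De Morgan's: NOT(AND of terms) = OR of negations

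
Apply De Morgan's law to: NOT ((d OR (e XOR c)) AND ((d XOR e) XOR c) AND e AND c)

NOT (d OR (e XOR c)) OR NOT ((d XOR e) XOR c) OR NOT e OR NOT c
De Morgan's: NOT(AND of terms) = OR of negations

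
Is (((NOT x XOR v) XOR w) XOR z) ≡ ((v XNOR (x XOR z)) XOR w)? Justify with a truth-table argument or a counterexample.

Yes, they are equivalent — the two output columns agree on all 16 assignments:
v | w | z | x | Expression 1 | Expression 2
-------------------------------------------
0 | 0 | 0 | 0 | 1 | 1
0 | 0 | 0 | 1 | 0 | 0
0 | 0 | 1 | 0 | 0 | 0
0 | 0 | 1 | 1 | 1 | 1
0 | 1 | 0 | 0 | 0 | 0
0 | 1 | 0 | 1 | 1 | 1
0 | 1 | 1 | 0 | 1 | 1
0 | 1 | 1 | 1 | 0 | 0
1 | 0 | 0 | 0 | 0 | 0
1 | 0 | 0 | 1 | 1 | 1
1 | 0 | 1 | 0 | 1 | 1
1 | 0 | 1 | 1 | 0 | 0
1 | 1 | 0 | 0 | 1 | 1
1 | 1 | 0 | 1 | 0 | 0
1 | 1 | 1 | 0 | 0 | 0
1 | 1 | 1 | 1 | 1 | 1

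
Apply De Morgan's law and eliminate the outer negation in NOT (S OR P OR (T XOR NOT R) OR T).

NOT S AND NOT P AND NOT (T XOR NOT R) AND NOT T
De Morgan's: NOT(OR of terms) = AND of negations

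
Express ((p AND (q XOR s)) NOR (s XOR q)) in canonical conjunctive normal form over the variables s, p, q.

(s OR p OR NOT q) AND (s OR NOT p OR NOT q) AND (NOT s OR p OR q) AND (NOT s OR NOT p OR q)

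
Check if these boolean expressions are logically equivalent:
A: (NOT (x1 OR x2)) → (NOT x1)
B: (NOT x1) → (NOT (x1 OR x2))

No, Converse is not equivalent to original (counterexample: x1=0, x2=1)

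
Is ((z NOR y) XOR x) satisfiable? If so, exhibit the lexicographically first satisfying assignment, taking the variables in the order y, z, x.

y=0, z=0, x=0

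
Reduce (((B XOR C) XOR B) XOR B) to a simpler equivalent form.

By XOR self-cancellation ((E XOR v) XOR v = E):
= (B XOR C)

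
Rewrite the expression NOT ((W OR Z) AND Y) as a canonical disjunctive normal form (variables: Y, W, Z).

(NOT Y AND NOT W AND NOT Z) OR (NOT Y AND NOT W AND Z) OR (NOT Y AND W AND NOT Z) OR (NOT Y AND W AND Z) OR (Y AND NOT W AND NOT Z)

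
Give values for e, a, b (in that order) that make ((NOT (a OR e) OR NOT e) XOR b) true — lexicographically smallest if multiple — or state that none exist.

e=0, a=0, b=0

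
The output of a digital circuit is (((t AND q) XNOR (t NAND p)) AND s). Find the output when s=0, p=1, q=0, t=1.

Substituting: (((1 AND 0) XNOR (1 NAND 1)) AND 0)
= 0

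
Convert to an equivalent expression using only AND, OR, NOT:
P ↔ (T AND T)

(P AND (T AND T)) OR (NOT P AND NOT (T AND T))
(Biconditional = both true or both false)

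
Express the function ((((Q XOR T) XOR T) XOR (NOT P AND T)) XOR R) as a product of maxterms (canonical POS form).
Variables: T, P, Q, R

ΠM(0, 3, 4, 7, 9, 10, 12, 15) = (T OR P OR Q OR R) AND (T OR P OR NOT Q OR NOT R) AND (T OR NOT P OR Q OR R) AND (T OR NOT P OR NOT Q OR NOT R) AND (NOT T OR P OR Q OR NOT R) AND (NOT T OR P OR NOT Q OR R) AND (NOT T OR NOT P OR Q OR R) AND (NOT T OR NOT P OR NOT Q OR NOT R)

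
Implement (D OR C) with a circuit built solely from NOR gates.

((D NOR C) NOR (D NOR C))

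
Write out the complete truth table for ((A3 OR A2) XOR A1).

A1 | A2 | A3 | Output
---------------------
0 | 0 | 0 | 0
0 | 0 | 1 | 1
0 | 1 | 0 | 1
0 | 1 | 1 | 1
1 | 0 | 0 | 1
1 | 0 | 1 | 0
1 | 1 | 0 | 0
1 | 1 | 1 | 0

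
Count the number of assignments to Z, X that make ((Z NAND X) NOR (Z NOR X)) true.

Satisfying assignments: (1,1)
Count: 1 out of 4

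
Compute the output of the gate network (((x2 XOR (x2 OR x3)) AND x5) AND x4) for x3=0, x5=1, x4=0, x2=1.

Substituting: (((1 XOR (1 OR 0)) AND 1) AND 0)
= 0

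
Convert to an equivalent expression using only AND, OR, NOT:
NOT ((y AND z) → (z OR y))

(y AND z) AND NOT (z OR y)
(Negated implication: NOT(A → B) = A AND NOT B)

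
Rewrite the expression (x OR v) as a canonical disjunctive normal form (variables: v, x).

(NOT v AND x) OR (v AND NOT x) OR (v AND x)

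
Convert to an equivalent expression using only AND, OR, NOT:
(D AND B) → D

NOT (D AND B) OR D
(Implication elimination: A → B = NOT A OR B)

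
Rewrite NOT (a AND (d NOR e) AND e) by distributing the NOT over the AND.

NOT a OR NOT (d NOR e) OR NOT e
De Morgan's: NOT(AND of terms) = OR of negations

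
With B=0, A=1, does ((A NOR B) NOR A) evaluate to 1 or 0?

Substituting: ((1 NOR 0) NOR 1)
= 0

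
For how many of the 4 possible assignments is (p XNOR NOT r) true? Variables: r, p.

Satisfying assignments: (0,1), (1,0)
Count: 2 out of 4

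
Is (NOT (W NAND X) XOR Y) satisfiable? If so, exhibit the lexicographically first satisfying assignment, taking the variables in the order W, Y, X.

W=0, Y=1, X=0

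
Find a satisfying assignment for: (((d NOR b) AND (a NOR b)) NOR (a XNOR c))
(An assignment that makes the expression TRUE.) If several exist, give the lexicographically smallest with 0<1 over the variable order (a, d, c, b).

a=0, d=0, c=1, b=1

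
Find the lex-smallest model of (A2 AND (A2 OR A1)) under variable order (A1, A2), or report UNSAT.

A1=0, A2=1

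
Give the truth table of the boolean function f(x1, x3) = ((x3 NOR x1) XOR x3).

x1 | x3 | Output
----------------
0 | 0 | 1
0 | 1 | 1
1 | 0 | 0
1 | 1 | 1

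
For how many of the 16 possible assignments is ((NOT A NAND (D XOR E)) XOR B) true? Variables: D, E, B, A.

Satisfying assignments: (0,0,0,0), (0,0,0,1), (0,1,0,1), (0,1,1,0), (1,0,0,1), (1,0,1,0), (1,1,0,0), (1,1,0,1)
Count: 8 out of 16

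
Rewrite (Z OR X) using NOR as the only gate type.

((Z NOR X) NOR (Z NOR X))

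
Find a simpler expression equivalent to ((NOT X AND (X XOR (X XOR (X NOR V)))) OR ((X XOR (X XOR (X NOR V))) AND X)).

By distribution ((E AND v) OR (E AND NOT v) = E) then XOR self-cancellation ((E XOR v) XOR v = E):
= (X NOR V)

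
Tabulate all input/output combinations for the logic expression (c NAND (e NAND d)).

e | c | d | Output
------------------
0 | 0 | 0 | 1
0 | 0 | 1 | 1
0 | 1 | 0 | 0
0 | 1 | 1 | 0
1 | 0 | 0 | 1
1 | 0 | 1 | 1
1 | 1 | 0 | 0
1 | 1 | 1 | 1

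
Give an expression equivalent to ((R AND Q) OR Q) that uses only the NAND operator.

((((R NAND Q) NAND (R NAND Q)) NAND ((R NAND Q) NAND (R NAND Q))) NAND (Q NAND Q))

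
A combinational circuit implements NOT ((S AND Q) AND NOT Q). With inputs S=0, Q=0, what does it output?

Substituting: NOT ((0 AND 0) AND NOT 0)
= 1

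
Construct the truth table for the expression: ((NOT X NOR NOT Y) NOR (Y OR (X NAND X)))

Y | X | Output
--------------
0 | 0 | 0
0 | 1 | 1
1 | 0 | 0
1 | 1 | 0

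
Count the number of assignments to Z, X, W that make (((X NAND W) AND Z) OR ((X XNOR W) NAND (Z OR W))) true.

Satisfying assignments: (0,0,0), (0,0,1), (0,1,0), (1,0,0), (1,0,1), (1,1,0)
Count: 6 out of 8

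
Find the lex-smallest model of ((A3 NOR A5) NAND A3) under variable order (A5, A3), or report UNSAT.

A5=0, A3=0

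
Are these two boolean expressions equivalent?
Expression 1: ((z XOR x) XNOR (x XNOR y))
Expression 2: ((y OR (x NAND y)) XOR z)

No. Counterexample: with x=0, y=0, z=0, Expression 1 = 0 but Expression 2 = 1.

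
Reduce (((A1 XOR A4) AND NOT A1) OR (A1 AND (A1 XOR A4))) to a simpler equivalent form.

By distribution ((E AND v) OR (E AND NOT v) = E):
= (A1 XOR A4)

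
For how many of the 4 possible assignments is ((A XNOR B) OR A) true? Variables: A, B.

Satisfying assignments: (0,0), (1,0), (1,1)
Count: 3 out of 4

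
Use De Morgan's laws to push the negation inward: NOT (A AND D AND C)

NOT A OR NOT D OR NOT C
De Morgan's: NOT(AND of terms) = OR of negations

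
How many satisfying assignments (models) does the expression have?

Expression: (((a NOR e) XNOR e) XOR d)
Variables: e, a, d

Satisfying assignments: (0,0,1), (0,1,0), (1,0,1), (1,1,1)
Count: 4 out of 8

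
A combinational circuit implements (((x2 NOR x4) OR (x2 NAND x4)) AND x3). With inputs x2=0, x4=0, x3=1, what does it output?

Substituting: (((0 NOR 0) OR (0 NAND 0)) AND 1)
= 1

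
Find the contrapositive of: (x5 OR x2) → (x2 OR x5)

Contrapositive: NOT (x2 OR x5) → NOT (x5 OR x2)
Note: A statement and its contrapositive are logically equivalent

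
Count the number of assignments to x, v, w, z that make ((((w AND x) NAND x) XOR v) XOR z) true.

Satisfying assignments: (0,0,0,0), (0,0,1,0), (0,1,0,1), (0,1,1,1), (1,0,0,0), (1,0,1,1), (1,1,0,1), (1,1,1,0)
Count: 8 out of 16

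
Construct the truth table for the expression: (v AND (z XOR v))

v | z | Output
--------------
0 | 0 | 0
0 | 1 | 0
1 | 0 | 1
1 | 1 | 0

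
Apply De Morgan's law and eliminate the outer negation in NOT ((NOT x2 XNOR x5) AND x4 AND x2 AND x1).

NOT (NOT x2 XNOR x5) OR NOT x4 OR NOT x2 OR NOT x1
De Morgan's: NOT(AND of terms) = OR of negations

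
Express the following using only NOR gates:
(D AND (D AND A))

((D NOR D) NOR (((D NOR D) NOR (A NOR A)) NOR ((D NOR D) NOR (A NOR A))))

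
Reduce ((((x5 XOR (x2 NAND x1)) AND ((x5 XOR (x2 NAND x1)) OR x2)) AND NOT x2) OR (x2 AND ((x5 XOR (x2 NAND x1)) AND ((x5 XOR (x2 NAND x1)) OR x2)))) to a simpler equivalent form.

By distribution ((E AND v) OR (E AND NOT v) = E) then absorption (E AND (E OR v) = E):
= (x5 XOR (x2 NAND x1))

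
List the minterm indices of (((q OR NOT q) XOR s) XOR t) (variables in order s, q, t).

Σm(0, 2, 5, 7) = (NOT s AND NOT q AND NOT t) OR (NOT s AND q AND NOT t) OR (s AND NOT q AND t) OR (s AND q AND t)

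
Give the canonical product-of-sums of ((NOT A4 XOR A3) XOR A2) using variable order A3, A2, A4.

ΠM(1, 2, 4, 7) = (A3 OR A2 OR NOT A4) AND (A3 OR NOT A2 OR A4) AND (NOT A3 OR A2 OR A4) AND (NOT A3 OR NOT A2 OR NOT A4)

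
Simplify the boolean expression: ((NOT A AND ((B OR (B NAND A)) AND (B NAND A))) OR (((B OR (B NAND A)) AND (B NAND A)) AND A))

By distribution ((E AND v) OR (E AND NOT v) = E) then absorption (E AND (E OR v) = E):
= (B NAND A)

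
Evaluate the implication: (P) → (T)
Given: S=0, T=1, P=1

Antecedent (P) = 1; consequent (T) = 1.
1 → 1 = 1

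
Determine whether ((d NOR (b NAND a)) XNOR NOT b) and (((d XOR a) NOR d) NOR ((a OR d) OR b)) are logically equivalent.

No. Counterexample: with a=0, d=0, b=1, Expression 1 = 1 but Expression 2 = 0.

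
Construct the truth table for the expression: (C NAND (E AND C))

C | E | Output
--------------
0 | 0 | 1
0 | 1 | 1
1 | 0 | 1
1 | 1 | 0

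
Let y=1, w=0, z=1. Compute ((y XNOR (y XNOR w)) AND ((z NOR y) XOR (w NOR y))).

Substituting: ((1 XNOR (1 XNOR 0)) AND ((1 NOR 1) XOR (0 NOR 1)))
= 0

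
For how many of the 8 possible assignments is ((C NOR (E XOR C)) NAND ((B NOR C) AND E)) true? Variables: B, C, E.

Satisfying assignments: (0,0,0), (0,0,1), (0,1,0), (0,1,1), (1,0,0), (1,0,1), (1,1,0), (1,1,1)
Count: 8 out of 8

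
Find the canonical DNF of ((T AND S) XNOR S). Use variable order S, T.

(NOT S AND NOT T) OR (NOT S AND T) OR (S AND T)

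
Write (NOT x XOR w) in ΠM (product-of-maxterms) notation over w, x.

ΠM(1, 2) = (w OR NOT x) AND (NOT w OR x)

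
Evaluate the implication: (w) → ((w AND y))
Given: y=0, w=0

Antecedent (w) = 0; consequent ((w AND y)) = 0.
0 → 0 = 1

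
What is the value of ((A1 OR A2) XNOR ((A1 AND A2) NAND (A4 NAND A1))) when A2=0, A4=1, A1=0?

Substituting: ((0 OR 0) XNOR ((0 AND 0) NAND (1 NAND 0)))
= 0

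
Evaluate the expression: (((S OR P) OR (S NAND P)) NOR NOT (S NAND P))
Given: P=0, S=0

Substituting: (((0 OR 0) OR (0 NAND 0)) NOR NOT (0 NAND 0))
= 0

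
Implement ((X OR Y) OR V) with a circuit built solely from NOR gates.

((((X NOR Y) NOR (X NOR Y)) NOR V) NOR (((X NOR Y) NOR (X NOR Y)) NOR V))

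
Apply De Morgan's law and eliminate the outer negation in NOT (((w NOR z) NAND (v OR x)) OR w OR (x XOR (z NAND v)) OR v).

NOT ((w NOR z) NAND (v OR x)) AND NOT w AND NOT (x XOR (z NAND v)) AND NOT v
De Morgan's: NOT(OR of terms) = AND of negations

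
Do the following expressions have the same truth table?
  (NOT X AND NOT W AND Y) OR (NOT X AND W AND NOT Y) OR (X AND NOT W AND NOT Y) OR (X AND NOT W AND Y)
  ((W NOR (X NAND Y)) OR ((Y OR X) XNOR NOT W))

Yes, they are equivalent — the two output columns agree on all 8 assignments:
X | W | Y | Expression 1 | Expression 2
---------------------------------------
0 | 0 | 0 | 0 | 0
0 | 0 | 1 | 1 | 1
0 | 1 | 0 | 1 | 1
0 | 1 | 1 | 0 | 0
1 | 0 | 0 | 1 | 1
1 | 0 | 1 | 1 | 1
1 | 1 | 0 | 0 | 0
1 | 1 | 1 | 0 | 0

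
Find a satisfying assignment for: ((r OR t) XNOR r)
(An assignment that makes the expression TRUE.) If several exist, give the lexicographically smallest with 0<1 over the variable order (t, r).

t=0, r=0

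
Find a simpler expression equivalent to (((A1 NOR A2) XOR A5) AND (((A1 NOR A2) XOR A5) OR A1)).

By absorption (E AND (E OR v) = E):
= ((A1 NOR A2) XOR A5)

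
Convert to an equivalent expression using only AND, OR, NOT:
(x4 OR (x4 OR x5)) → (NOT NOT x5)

NOT (x4 OR (x4 OR x5)) OR (NOT NOT x5)
(Implication elimination: A → B = NOT A OR B)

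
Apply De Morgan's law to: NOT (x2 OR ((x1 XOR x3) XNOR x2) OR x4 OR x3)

NOT x2 AND NOT ((x1 XOR x3) XNOR x2) AND NOT x4 AND NOT x3
De Morgan's: NOT(OR of terms) = AND of negations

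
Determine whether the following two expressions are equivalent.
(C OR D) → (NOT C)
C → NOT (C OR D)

Yes, Contrapositive is always equivalent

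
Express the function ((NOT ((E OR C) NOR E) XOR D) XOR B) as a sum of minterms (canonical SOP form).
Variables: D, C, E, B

Σm(1, 2, 4, 6, 8, 11, 13, 15) = (NOT D AND NOT C AND NOT E AND B) OR (NOT D AND NOT C AND E AND NOT B) OR (NOT D AND C AND NOT E AND NOT B) OR (NOT D AND C AND E AND NOT B) OR (D AND NOT C AND NOT E AND NOT B) OR (D AND NOT C AND E AND B) OR (D AND C AND NOT E AND B) OR (D AND C AND E AND B)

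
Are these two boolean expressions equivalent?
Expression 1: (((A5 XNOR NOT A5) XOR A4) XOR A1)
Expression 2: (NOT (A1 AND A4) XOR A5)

No. Counterexample: with A4=0, A5=0, A1=0, Expression 1 = 0 but Expression 2 = 1.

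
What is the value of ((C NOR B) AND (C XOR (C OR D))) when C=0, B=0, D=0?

Substituting: ((0 NOR 0) AND (0 XOR (0 OR 0)))
= 0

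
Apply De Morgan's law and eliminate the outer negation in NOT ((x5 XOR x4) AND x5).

NOT (x5 XOR x4) OR NOT x5
De Morgan's: NOT(AND of terms) = OR of negations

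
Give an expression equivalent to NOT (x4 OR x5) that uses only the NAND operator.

(((x4 NAND x4) NAND (x5 NAND x5)) NAND ((x4 NAND x4) NAND (x5 NAND x5)))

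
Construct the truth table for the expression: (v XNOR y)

y | v | Output
--------------
0 | 0 | 1
0 | 1 | 0
1 | 0 | 0
1 | 1 | 1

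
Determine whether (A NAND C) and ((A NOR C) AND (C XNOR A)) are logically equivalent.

No. Counterexample: with C=0, A=1, Expression 1 = 1 but Expression 2 = 0.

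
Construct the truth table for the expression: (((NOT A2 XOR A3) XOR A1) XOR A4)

A3 | A1 | A4 | A2 | Output
--------------------------
0 | 0 | 0 | 0 | 1
0 | 0 | 0 | 1 | 0
0 | 0 | 1 | 0 | 0
0 | 0 | 1 | 1 | 1
0 | 1 | 0 | 0 | 0
0 | 1 | 0 | 1 | 1
0 | 1 | 1 | 0 | 1
0 | 1 | 1 | 1 | 0
1 | 0 | 0 | 0 | 0
1 | 0 | 0 | 1 | 1
1 | 0 | 1 | 0 | 1
1 | 0 | 1 | 1 | 0
1 | 1 | 0 | 0 | 1
1 | 1 | 0 | 1 | 0
1 | 1 | 1 | 0 | 0
1 | 1 | 1 | 1 | 1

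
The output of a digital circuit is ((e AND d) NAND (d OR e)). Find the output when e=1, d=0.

Substituting: ((1 AND 0) NAND (0 OR 1))
= 1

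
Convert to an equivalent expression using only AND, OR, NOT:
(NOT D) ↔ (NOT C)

((NOT D) AND (NOT C)) OR (D AND C)
(Biconditional = both true or both false)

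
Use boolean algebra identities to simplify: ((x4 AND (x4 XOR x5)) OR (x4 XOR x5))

By absorption (E OR (E AND v) = E):
= (x4 XOR x5)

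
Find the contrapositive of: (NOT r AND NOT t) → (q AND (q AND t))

Contrapositive: NOT (q AND (q AND t)) → NOT (NOT r AND NOT t)
Note: A statement and its contrapositive are logically equivalent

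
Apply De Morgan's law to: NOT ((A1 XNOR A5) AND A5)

NOT (A1 XNOR A5) OR NOT A5
De Morgan's: NOT(AND of terms) = OR of negations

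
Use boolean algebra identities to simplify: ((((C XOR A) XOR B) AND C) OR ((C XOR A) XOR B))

By absorption (E OR (E AND v) = E):
= ((C XOR A) XOR B)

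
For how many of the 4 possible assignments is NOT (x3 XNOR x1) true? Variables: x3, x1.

Satisfying assignments: (0,1), (1,0)
Count: 2 out of 4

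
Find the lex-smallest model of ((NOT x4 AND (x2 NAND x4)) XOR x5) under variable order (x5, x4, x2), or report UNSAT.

x5=0, x4=0, x2=0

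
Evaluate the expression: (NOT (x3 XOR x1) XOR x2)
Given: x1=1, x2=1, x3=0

Substituting: (NOT (0 XOR 1) XOR 1)
= 1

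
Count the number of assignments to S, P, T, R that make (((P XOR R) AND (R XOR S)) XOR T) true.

Satisfying assignments: (0,0,0,1), (0,0,1,0), (0,1,1,0), (0,1,1,1), (1,0,1,0), (1,0,1,1), (1,1,0,0), (1,1,1,1)
Count: 8 out of 16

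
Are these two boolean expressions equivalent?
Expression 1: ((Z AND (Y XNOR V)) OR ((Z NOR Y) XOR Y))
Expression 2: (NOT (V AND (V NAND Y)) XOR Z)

No. Counterexample: with Z=0, V=1, Y=0, Expression 1 = 1 but Expression 2 = 0.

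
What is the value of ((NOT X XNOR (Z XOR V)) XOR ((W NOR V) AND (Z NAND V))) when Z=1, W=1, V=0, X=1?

Substituting: ((NOT 1 XNOR (1 XOR 0)) XOR ((1 NOR 0) AND (1 NAND 0)))
= 0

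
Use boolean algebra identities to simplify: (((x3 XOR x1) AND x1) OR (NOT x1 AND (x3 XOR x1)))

By distribution ((E AND v) OR (E AND NOT v) = E):
= (x3 XOR x1)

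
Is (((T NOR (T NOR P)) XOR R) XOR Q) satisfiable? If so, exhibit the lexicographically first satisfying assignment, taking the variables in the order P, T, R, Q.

P=0, T=0, R=0, Q=1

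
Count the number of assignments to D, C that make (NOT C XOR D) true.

Satisfying assignments: (0,0), (1,1)
Count: 2 out of 4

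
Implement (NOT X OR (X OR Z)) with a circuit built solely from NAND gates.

(((X NAND X) NAND (X NAND X)) NAND (((X NAND X) NAND (Z NAND Z)) NAND ((X NAND X) NAND (Z NAND Z))))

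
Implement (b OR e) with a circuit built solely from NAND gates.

((b NAND b) NAND (e NAND e))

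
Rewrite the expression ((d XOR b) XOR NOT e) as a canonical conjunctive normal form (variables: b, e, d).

(b OR e OR NOT d) AND (b OR NOT e OR d) AND (NOT b OR e OR d) AND (NOT b OR NOT e OR NOT d)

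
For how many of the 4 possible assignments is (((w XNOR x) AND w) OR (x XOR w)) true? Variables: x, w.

Satisfying assignments: (0,1), (1,0), (1,1)
Count: 3 out of 4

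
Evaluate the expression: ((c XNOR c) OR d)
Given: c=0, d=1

Substituting: ((0 XNOR 0) OR 1)
= 1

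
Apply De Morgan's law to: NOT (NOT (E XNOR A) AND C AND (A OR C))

(E XNOR A) OR NOT C OR NOT (A OR C)
De Morgan's: NOT(AND of terms) = OR of negations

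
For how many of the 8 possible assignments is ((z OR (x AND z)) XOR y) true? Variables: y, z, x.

Satisfying assignments: (0,1,0), (0,1,1), (1,0,0), (1,0,1)
Count: 4 out of 8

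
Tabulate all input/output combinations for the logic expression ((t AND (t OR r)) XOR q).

t | r | q | Output
------------------
0 | 0 | 0 | 0
0 | 0 | 1 | 1
0 | 1 | 0 | 0
0 | 1 | 1 | 1
1 | 0 | 0 | 1
1 | 0 | 1 | 0
1 | 1 | 0 | 1
1 | 1 | 1 | 0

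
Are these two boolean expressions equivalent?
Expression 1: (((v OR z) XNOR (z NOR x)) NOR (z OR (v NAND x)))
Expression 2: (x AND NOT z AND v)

Yes, they are equivalent — the two output columns agree on all 8 assignments:
x | z | v | Expression 1 | Expression 2
---------------------------------------
0 | 0 | 0 | 0 | 0
0 | 0 | 1 | 0 | 0
0 | 1 | 0 | 0 | 0
0 | 1 | 1 | 0 | 0
1 | 0 | 0 | 0 | 0
1 | 0 | 1 | 1 | 1
1 | 1 | 0 | 0 | 0
1 | 1 | 1 | 0 | 0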